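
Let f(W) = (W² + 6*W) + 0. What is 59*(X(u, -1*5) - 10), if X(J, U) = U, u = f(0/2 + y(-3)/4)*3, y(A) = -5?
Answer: -885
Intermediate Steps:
f(W) = W² + 6*W
u = -285/16 (u = ((0/2 - 5/4)*(6 + (0/2 - 5/4)))*3 = ((0*(½) - 5*¼)*(6 + (0*(½) - 5*¼)))*3 = ((0 - 5/4)*(6 + (0 - 5/4)))*3 = -5*(6 - 5/4)/4*3 = -5/4*19/4*3 = -95/16*3 = -285/16 ≈ -17.813)
59*(X(u, -1*5) - 10) = 59*(-1*5 - 10) = 59*(-5 - 10) = 59*(-15) = -885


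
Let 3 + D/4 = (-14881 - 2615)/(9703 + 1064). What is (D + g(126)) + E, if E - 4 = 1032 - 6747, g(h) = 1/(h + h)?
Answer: -5181916511/904428 ≈ -5729.5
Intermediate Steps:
D = -66396/3589 (D = -12 + 4*((-14881 - 2615)/(9703 + 1064)) = -12 + 4*(-17496/10767) = -12 + 4*(-17496*1/10767) = -12 + 4*(-5832/3589) = -12 - 23328/3589 = -66396/3589 ≈ -18.500)
g(h) = 1/(2*h)
E = -5711 (E = 4 + (1032 - 6747) = 4 - 5715 = -5711)
(D + g(126)) + E = (-66396/3589 + (½)/126) - 5711 = (-66396/3589 + (½)*(1/126)) - 5711 = (-66396/3589 + 1/252) - 5711 = -16728203/904428 - 5711 = -5181916511/904428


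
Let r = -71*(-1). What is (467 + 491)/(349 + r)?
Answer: 479/210 ≈ 2.2810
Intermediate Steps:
r = 71
(467 + 491)/(349 + r) = (467 + 491)/(349 + 71) = 958/420 = 958*(1/420) = 479/210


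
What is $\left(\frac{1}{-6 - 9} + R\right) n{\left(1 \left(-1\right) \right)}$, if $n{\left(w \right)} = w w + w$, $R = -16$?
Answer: $0$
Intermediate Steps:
$n{\left(w \right)} = w + w^{2}$ ($n{\left(w \right)} = w^{2} + w = w + w^{2}$)
$\left(\frac{1}{-6 - 9} + R\right) n{\left(1 \left(-1\right) \right)} = \left(\frac{1}{-6 - 9} - 16\right) 1 \left(-1\right) \left(1 + 1 \left(-1\right)\right) = \left(\frac{1}{-15} - 16\right) \left(- (1 - 1)\right) = \left(- \frac{1}{15} - 16\right) \left(\left(-1\right) 0\right) = \left(- \frac{241}{15}\right) 0 = 0$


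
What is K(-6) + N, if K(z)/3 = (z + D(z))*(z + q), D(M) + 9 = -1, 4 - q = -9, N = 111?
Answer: -225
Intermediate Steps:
q = 13 (q = 4 - 1*(-9) = 4 + 9 = 13)
D(M) = -10 (D(M) = -9 - 1 = -10)
K(z) = 3*(-10 + z)*(13 + z) (K(z) = 3*((z - 10)*(z + 13)) = 3*((-10 + z)*(13 + z)) = 3*(-10 + z)*(13 + z))
K(-6) + N = (-390 + 3*(-6)**2 + 9*(-6)) + 111 = (-390 + 3*36 - 54) + 111 = (-390 + 108 - 54) + 111 = -336 + 111 = -225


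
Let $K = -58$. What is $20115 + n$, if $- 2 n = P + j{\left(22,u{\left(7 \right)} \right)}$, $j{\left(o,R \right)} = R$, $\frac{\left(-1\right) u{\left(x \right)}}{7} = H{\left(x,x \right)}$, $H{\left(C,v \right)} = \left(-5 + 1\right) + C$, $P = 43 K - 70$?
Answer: $\frac{42815}{2} \approx 21408.0$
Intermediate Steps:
$P = -2564$ ($P = 43 \left(-58\right) - 70 = -2494 - 70 = -2564$)
$H{\left(C,v \right)} = -4 + C$
$u{\left(x \right)} = 28 - 7 x$ ($u{\left(x \right)} = - 7 \left(-4 + x\right) = 28 - 7 x$)
$n = \frac{2585}{2}$ ($n = - \frac{-2564 + \left(28 - 49\right)}{2} = - \frac{-2564 - 21}{2} = \left(- \frac{1}{2}\right) \left(-2585\right) = \frac{2585}{2} \approx 1292.5$)
$20115 + n = 20115 + \frac{2585}{2} = \frac{42815}{2}$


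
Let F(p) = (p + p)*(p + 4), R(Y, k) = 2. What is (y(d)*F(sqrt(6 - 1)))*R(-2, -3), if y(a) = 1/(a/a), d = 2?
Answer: 20 + 16*sqrt(5) ≈ 55.777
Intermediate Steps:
F(p) = 2*p*(4 + p) (F(p) = (2*p)*(4 + p) = 2*p*(4 + p))
y(a) = 1 (y(a) = 1/1 = 1)
(y(d)*F(sqrt(6 - 1)))*R(-2, -3) = (1*(2*sqrt(6 - 1)*(4 + sqrt(6 - 1))))*2 = (1*(2*sqrt(5)*(4 + sqrt(5))))*2 = (2*sqrt(5)*(4 + sqrt(5)))*2 = 4*sqrt(5)*(4 + sqrt(5))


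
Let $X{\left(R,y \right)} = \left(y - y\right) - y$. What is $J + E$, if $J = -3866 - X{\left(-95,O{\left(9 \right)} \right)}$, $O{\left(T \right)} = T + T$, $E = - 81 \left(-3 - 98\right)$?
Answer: $4333$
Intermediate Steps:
$E = 8181$ ($E = \left(-81\right) \left(-101\right) = 8181$)
$O{\left(T \right)} = 2 T$
$X{\left(R,y \right)} = - y$ ($X{\left(R,y \right)} = 0 - y = - y$)
$J = -3848$ ($J = -3866 - - 2 \cdot 9 = -3866 - \left(-1\right) 18 = -3866 - -18 = -3866 + 18 = -3848$)
$J + E = -3848 + 8181 = 4333$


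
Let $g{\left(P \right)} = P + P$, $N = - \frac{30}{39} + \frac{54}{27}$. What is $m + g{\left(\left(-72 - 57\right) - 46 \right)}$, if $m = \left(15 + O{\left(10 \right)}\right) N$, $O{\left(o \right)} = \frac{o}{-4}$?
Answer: $- \frac{4350}{13} \approx -334.62$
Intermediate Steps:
$O{\left(o \right)} = - \frac{o}{4}$ ($O{\left(o \right)} = o \left(- \frac{1}{4}\right) = - \frac{o}{4}$)
$N = \frac{16}{13}$ ($N = \left(-30\right) \frac{1}{39} + 54 \cdot \frac{1}{27} = - \frac{10}{13} + 2 = \frac{16}{13} \approx 1.2308$)
$g{\left(P \right)} = 2 P$
$m = \frac{200}{13}$ ($m = \left(15 - \frac{5}{2}\right) \frac{16}{13} = \frac{25}{2} \cdot \frac{16}{13} = \frac{200}{13} \approx 15.385$)
$m + g{\left(\left(-72 - 57\right) - 46 \right)} = \frac{200}{13} + 2 \left(\left(-72 - 57\right) - 46\right) = \frac{200}{13} + 2 \left(-129 - 46\right) = \frac{200}{13} + 2 \left(-175\right) = \frac{200}{13} - 350 = - \frac{4350}{13}$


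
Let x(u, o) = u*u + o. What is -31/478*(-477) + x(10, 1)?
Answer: 63065/478 ≈ 131.94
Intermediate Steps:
x(u, o) = o + u² (x(u, o) = u² + o = o + u²)
-31/478*(-477) + x(10, 1) = -31/478*(-477) + (1 + 10²) = -31*1/478*(-477) + (1 + 100) = -31/478*(-477) + 101 = 14787/478 + 101 = 63065/478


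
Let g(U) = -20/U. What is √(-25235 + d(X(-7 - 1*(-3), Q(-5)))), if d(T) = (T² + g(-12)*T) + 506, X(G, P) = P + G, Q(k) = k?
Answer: I*√24663 ≈ 157.04*I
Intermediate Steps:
X(G, P) = G + P
d(T) = 506 + T² + 5*T/3 (d(T) = (T² + (-20/(-12))*T) + 506 = (T² + (-20*(-1/12))*T) + 506 = (T² + 5*T/3) + 506 = 506 + T² + 5*T/3)
√(-25235 + d(X(-7 - 1*(-3), Q(-5)))) = √(-25235 + (506 + ((-7 - 1*(-3)) - 5)² + 5*((-7 - 1*(-3)) - 5)/3)) = √(-25235 + (506 + ((-7 + 3) - 5)² + 5*((-7 + 3) - 5)/3)) = √(-25235 + (506 + (-4 - 5)² + 5*(-4 - 5)/3)) = √(-25235 + (506 + (-9)² + (5/3)*(-9))) = √(-25235 + (506 + 81 - 15)) = √(-25235 + 572) = √(-24663) = I*√24663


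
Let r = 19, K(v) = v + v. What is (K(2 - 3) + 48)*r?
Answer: 874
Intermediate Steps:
K(v) = 2*v
(K(2 - 3) + 48)*r = (2*(2 - 3) + 48)*19 = (2*(-1) + 48)*19 = (-2 + 48)*19 = 46*19 = 874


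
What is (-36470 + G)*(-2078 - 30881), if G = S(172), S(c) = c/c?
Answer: 1201981771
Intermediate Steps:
S(c) = 1
G = 1
(-36470 + G)*(-2078 - 30881) = (-36470 + 1)*(-2078 - 30881) = -36469*(-32959) = 1201981771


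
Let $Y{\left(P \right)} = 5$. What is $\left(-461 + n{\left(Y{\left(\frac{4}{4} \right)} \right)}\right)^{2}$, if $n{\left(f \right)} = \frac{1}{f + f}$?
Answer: $\frac{21242881}{100} \approx 2.1243 \cdot 10^{5}$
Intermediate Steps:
$n{\left(f \right)} = \frac{1}{2 f}$
$\left(-461 + n{\left(Y{\left(\frac{4}{4} \right)} \right)}\right)^{2} = \left(-461 + \frac{1}{2 \cdot 5}\right)^{2} = \left(-461 + \frac{1}{2} \cdot \frac{1}{5}\right)^{2} = \left(-461 + \frac{1}{10}\right)^{2} = \left(- \frac{4609}{10}\right)^{2} = \frac{21242881}{100}$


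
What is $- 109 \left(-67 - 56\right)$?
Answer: $13407$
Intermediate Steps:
$- 109 \left(-67 - 56\right) = \left(-109\right) \left(-123\right) = 13407$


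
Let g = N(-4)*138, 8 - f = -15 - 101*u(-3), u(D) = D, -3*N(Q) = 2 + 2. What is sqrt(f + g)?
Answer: 4*I*sqrt(29) ≈ 21.541*I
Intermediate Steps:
N(Q) = -4/3 (N(Q) = -(2 + 2)/3 = -1/3*4 = -4/3)
f = -280 (f = 8 - (-15 - 101*(-3)) = 8 - (-15 + 303) = 8 - 1*288 = 8 - 288 = -280)
g = -184 (g = -4/3*138 = -184)
sqrt(f + g) = sqrt(-280 - 184) = sqrt(-464) = 4*I*sqrt(29)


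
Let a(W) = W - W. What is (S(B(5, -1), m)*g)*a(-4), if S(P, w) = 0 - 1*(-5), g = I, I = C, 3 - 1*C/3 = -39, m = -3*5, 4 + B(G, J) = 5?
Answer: 0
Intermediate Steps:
B(G, J) = 1 (B(G, J) = -4 + 5 = 1)
m = -15
C = 126 (C = 9 - 3*(-39) = 9 + 117 = 126)
a(W) = 0
I = 126
g = 126
S(P, w) = 5 (S(P, w) = 0 + 5 = 5)
(S(B(5, -1), m)*g)*a(-4) = (5*126)*0 = 630*0 = 0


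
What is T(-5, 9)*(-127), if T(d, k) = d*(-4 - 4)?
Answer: -5080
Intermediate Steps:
T(d, k) = -8*d (T(d, k) = d*(-8) = -8*d)
T(-5, 9)*(-127) = -8*(-5)*(-127) = 40*(-127) = -5080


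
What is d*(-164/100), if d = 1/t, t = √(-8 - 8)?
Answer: 41*I/100 ≈ 0.41*I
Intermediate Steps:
t = 4*I (t = √(-16) = 4*I ≈ 4.0*I)
d = -I/4 (d = 1/(4*I) = -I/4 ≈ -0.25*I)
d*(-164/100) = (-I/4)*(-164/100) = (-I/4)*(-164*1/100) = -I/4*(-41/25) = 41*I/100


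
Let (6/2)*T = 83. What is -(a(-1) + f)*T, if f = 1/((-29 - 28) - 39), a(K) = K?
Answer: 8051/288 ≈ 27.955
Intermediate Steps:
T = 83/3 (T = (⅓)*83 = 83/3 ≈ 27.667)
f = -1/96 (f = 1/(-57 - 39) = 1/(-96) = -1/96 ≈ -0.010417)
-(a(-1) + f)*T = -(-1 - 1/96)*83/3 = -(-97)*83/(96*3) = -1*(-8051/288) = 8051/288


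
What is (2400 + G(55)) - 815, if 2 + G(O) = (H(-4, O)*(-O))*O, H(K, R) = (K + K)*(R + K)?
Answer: 1235783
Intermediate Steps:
H(K, R) = 2*K*(K + R) (H(K, R) = (2*K)*(K + R) = 2*K*(K + R))
G(O) = -2 - O**2*(32 - 8*O) (G(O) = -2 + ((2*(-4)*(-4 + O))*(-O))*O = -2 + ((32 - 8*O)*(-O))*O = -2 + (-O*(32 - 8*O))*O = -2 - O**2*(32 - 8*O))
(2400 + G(55)) - 815 = (2400 + (-2 + 8*55**2*(-4 + 55))) - 815 = (2400 + (-2 + 8*3025*51)) - 815 = (2400 + (-2 + 1234200)) - 815 = (2400 + 1234198) - 815 = 1236598 - 815 = 1235783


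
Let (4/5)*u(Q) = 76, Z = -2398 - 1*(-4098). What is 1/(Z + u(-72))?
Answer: 1/1795 ≈ 0.00055710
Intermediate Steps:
Z = 1700 (Z = -2398 + 4098 = 1700)
u(Q) = 95 (u(Q) = (5/4)*76 = 95)
1/(Z + u(-72)) = 1/(1700 + 95) = 1/1795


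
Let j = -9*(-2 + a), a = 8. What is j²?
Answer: 2916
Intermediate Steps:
j = -54 (j = -9*(-2 + 8) = -9*6 = -54)
j² = (-54)² = 2916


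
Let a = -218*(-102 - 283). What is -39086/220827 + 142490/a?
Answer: 2818515125/1853401011 ≈ 1.5207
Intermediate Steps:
a = 83930 (a = -218*(-385) = 83930)
-39086/220827 + 142490/a = -39086/220827 + 142490/83930 = -39086*1/220827 + 142490*(1/83930) = -39086/220827 + 14249/8393 = 2818515125/1853401011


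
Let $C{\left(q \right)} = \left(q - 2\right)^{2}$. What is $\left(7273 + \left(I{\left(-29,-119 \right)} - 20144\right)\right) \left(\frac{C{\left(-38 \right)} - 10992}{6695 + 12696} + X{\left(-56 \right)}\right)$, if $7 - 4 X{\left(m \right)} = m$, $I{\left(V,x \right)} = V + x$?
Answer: $- \frac{15415342235}{77564} \approx -1.9874 \cdot 10^{5}$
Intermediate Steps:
$X{\left(m \right)} = \frac{7}{4} - \frac{m}{4}$
$C{\left(q \right)} = \left(-2 + q\right)^{2}$
$\left(7273 + \left(I{\left(-29,-119 \right)} - 20144\right)\right) \left(\frac{C{\left(-38 \right)} - 10992}{6695 + 12696} + X{\left(-56 \right)}\right) = \left(7273 - 20292\right) \left(\frac{\left(-2 - 38\right)^{2} - 10992}{6695 + 12696} + \left(\frac{7}{4} - -14\right)\right) = \left(7273 - 20292\right) \left(\frac{\left(-40\right)^{2} - 10992}{19391} + \left(\frac{7}{4} + 14\right)\right) = \left(7273 - 20292\right) \left(\left(1600 - 10992\right) \frac{1}{19391} + \frac{63}{4}\right) = - 13019 \left(\left(-9392\right) \frac{1}{19391} + \frac{63}{4}\right) = - 13019 \left(- \frac{9392}{19391} + \frac{63}{4}\right) = \left(-13019\right) \frac{1184065}{77564} = - \frac{15415342235}{77564}$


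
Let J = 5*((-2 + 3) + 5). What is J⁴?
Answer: 810000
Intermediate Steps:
J = 30 (J = 5*(1 + 5) = 5*6 = 30)
J⁴ = 30⁴ = 810000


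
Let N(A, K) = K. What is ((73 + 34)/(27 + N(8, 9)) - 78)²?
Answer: 7295401/1296 ≈ 5629.2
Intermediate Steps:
((73 + 34)/(27 + N(8, 9)) - 78)² = ((73 + 34)/(27 + 9) - 78)² = (107/36 - 78)² = (-2701/36)² = 7295401/1296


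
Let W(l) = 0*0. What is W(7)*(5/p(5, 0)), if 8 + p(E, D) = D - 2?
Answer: 0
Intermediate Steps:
W(l) = 0
p(E, D) = -10 + D (p(E, D) = -8 + (D - 2) = -8 + (-2 + D) = -10 + D)
W(7)*(5/p(5, 0)) = 0*(5/(-10 + 0)) = 0*(5/(-10)) = 0*(5*(-⅒)) = 0*(-½) = 0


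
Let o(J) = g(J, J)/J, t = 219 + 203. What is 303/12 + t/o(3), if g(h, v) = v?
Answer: 1789/4 ≈ 447.25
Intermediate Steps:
t = 422
o(J) = 1 (o(J) = J/J = 1)
303/12 + t/o(3) = 303/12 + 422/1 = 303*(1/12) + 422*1 = 101/4 + 422 = 1789/4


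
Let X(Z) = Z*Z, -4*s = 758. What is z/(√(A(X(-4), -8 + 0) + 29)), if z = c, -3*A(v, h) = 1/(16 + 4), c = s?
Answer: -379*√26085/1739 ≈ -35.199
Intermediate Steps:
s = -379/2 (s = -¼*758 = -379/2 ≈ -189.50)
c = -379/2 ≈ -189.50
X(Z) = Z²
A(v, h) = -1/60 (A(v, h) = -1/(3*(16 + 4)) = -⅓/20 = -⅓*1/20 = -1/60)
z = -379/2 ≈ -189.50
z/(√(A(X(-4), -8 + 0) + 29)) = -379/(2*√(-1/60 + 29)) = -379*2*√26085/1739/2 = -379*√26085/1739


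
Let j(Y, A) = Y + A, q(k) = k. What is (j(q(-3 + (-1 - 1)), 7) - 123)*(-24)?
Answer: 2904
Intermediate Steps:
j(Y, A) = A + Y
(j(q(-3 + (-1 - 1)), 7) - 123)*(-24) = ((7 + (-3 + (-1 - 1))) - 123)*(-24) = ((7 + (-3 - 2)) - 123)*(-24) = ((7 - 5) - 123)*(-24) = (2 - 123)*(-24) = -121*(-24) = 2904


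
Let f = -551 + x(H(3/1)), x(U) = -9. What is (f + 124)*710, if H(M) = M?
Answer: -309560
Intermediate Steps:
f = -560 (f = -551 - 9 = -560)
(f + 124)*710 = (-560 + 124)*710 = -436*710 = -309560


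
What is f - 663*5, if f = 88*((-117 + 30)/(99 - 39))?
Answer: -17213/5 ≈ -3442.6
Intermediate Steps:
f = -638/5 (f = 88*(-87/60) = 88*(-87*1/60) = 88*(-29/20) = -638/5 ≈ -127.60)
f - 663*5 = -638/5 - 663*5 = -638/5 - 1*3315 = -638/5 - 3315 = -17213/5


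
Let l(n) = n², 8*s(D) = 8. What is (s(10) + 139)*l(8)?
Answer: 8960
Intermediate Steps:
s(D) = 1 (s(D) = (⅛)*8 = 1)
(s(10) + 139)*l(8) = (1 + 139)*8² = 140*64 = 8960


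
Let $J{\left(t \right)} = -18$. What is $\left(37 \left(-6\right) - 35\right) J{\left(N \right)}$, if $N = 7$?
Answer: $4626$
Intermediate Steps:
$\left(37 \left(-6\right) - 35\right) J{\left(N \right)} = \left(37 \left(-6\right) - 35\right) \left(-18\right) = \left(-222 - 35\right) \left(-18\right) = \left(-257\right) \left(-18\right) = 4626$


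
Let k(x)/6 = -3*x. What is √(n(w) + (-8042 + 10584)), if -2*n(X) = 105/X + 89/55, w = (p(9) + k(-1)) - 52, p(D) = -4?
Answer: 7*√226657365/2090 ≈ 50.424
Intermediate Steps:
k(x) = -18*x (k(x) = 6*(-3*x) = -18*x)
w = -38 (w = (-4 - 18*(-1)) - 52 = (-4 + 18) - 52 = 14 - 52 = -38)
n(X) = -89/110 - 105/(2*X) (n(X) = -(105/X + 89/55)/2 = -(89/55 + 105/X)/2 = -89/110 - 105/(2*X))
√(n(w) + (-8042 + 10584)) = √((1/110)*(-5775 - 89*(-38))/(-38) + (-8042 + 10584)) = √((1/110)*(-1/38)*(-5775 + 3382) + 2542) = √((1/110)*(-1/38)*(-2393) + 2542) = √(2393/4180 + 2542) = √(10627953/4180) = 7*√226657365/2090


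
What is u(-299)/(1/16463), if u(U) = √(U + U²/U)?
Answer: 16463*I*√598 ≈ 4.0259e+5*I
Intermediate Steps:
u(U) = √2*√U (u(U) = √(U + U) = √(2*U) = √2*√U)
u(-299)/(1/16463) = (√2*√(-299))/(1/16463) = (√2*(I*√299))/(1/16463) = (I*√598)*16463 = 16463*I*√598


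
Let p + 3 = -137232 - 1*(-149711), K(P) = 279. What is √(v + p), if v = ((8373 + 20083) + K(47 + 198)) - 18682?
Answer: √22529 ≈ 150.10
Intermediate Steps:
p = 12476 (p = -3 + (-137232 - 1*(-149711)) = -3 + (-137232 + 149711) = -3 + 12479 = 12476)
v = 10053 (v = ((8373 + 20083) + 279) - 18682 = (28456 + 279) - 18682 = 28735 - 18682 = 10053)
√(v + p) = √(10053 + 12476) = √22529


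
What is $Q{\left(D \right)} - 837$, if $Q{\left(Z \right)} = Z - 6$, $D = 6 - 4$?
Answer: $-841$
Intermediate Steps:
$D = 2$
$Q{\left(Z \right)} = -6 + Z$ ($Q{\left(Z \right)} = Z - 6 = -6 + Z$)
$Q{\left(D \right)} - 837 = \left(-6 + 2\right) - 837 = -4 - 837 = -841$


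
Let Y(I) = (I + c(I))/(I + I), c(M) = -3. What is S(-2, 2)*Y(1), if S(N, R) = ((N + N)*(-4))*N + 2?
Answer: 30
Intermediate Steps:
S(N, R) = 2 - 8*N² (S(N, R) = ((2*N)*(-4))*N + 2 = (-8*N)*N + 2 = -8*N² + 2 = 2 - 8*N²)
Y(I) = (-3 + I)/(2*I) (Y(I) = (I - 3)/(I + I) = (-3 + I)/((2*I)) = (-3 + I)*(1/(2*I)) = (-3 + I)/(2*I))
S(-2, 2)*Y(1) = (2 - 8*(-2)²)*((½)*(-3 + 1)/1) = (2 - 8*4)*((½)*1*(-2)) = (2 - 32)*(-1) = -30*(-1) = 30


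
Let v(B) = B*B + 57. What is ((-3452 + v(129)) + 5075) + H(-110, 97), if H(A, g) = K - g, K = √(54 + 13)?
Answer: 18224 + √67 ≈ 18232.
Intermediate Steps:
K = √67 ≈ 8.1853
v(B) = 57 + B² (v(B) = B² + 57 = 57 + B²)
H(A, g) = √67 - g
((-3452 + v(129)) + 5075) + H(-110, 97) = ((-3452 + (57 + 129²)) + 5075) + (√67 - 1*97) = ((-3452 + (57 + 16641)) + 5075) + (√67 - 97) = ((-3452 + 16698) + 5075) + (-97 + √67) = (13246 + 5075) + (-97 + √67) = 18321 + (-97 + √67) = 18224 + √67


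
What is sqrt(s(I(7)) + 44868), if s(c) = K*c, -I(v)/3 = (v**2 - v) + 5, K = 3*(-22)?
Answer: sqrt(54174) ≈ 232.75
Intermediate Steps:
K = -66
I(v) = -15 - 3*v**2 + 3*v (I(v) = -3*((v**2 - v) + 5) = -3*(5 + v**2 - v) = -15 - 3*v**2 + 3*v)
s(c) = -66*c
sqrt(s(I(7)) + 44868) = sqrt(-66*(-15 - 3*7**2 + 3*7) + 44868) = sqrt(-66*(-15 - 3*49 + 21) + 44868) = sqrt(-66*(-15 - 147 + 21) + 44868) = sqrt(-66*(-141) + 44868) = sqrt(9306 + 44868) = sqrt(54174)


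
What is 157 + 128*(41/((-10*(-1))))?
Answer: 3409/5 ≈ 681.80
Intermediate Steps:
157 + 128*(41/((-10*(-1)))) = 157 + 128*(41/10) = 157 + 2624/5 = 3409/5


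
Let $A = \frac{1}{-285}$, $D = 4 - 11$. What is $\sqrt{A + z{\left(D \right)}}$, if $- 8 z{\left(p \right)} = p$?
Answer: $\frac{\sqrt{1132590}}{1140} \approx 0.93354$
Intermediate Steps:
$D = -7$
$A = - \frac{1}{285} \approx -0.0035088$
$z{\left(p \right)} = - \frac{p}{8}$
$\sqrt{A + z{\left(D \right)}} = \sqrt{- \frac{1}{285} - - \frac{7}{8}} = \sqrt{- \frac{1}{285} + \frac{7}{8}} = \sqrt{\frac{1987}{2280}} = \frac{\sqrt{1132590}}{1140}$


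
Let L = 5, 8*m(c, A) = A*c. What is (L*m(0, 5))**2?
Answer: 0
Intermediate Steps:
m(c, A) = A*c/8 (m(c, A) = (A*c)/8 = A*c/8)
(L*m(0, 5))**2 = (5*((1/8)*5*0))**2 = (5*0)**2 = 0**2 = 0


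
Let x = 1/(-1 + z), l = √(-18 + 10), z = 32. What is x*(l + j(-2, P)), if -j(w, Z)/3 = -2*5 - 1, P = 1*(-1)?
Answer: 33/31 + 2*I*√2/31 ≈ 1.0645 + 0.09124*I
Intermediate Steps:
l = 2*I*√2 (l = √(-8) = 2*I*√2 ≈ 2.8284*I)
P = -1
j(w, Z) = 33 (j(w, Z) = -3*(-2*5 - 1) = -3*(-10 - 1) = -3*(-11) = 33)
x = 1/31 (x = 1/(-1 + 32) = 1/31 ≈ 0.032258)
x*(l + j(-2, P)) = (2*I*√2 + 33)/31 = (33 + 2*I*√2)/31 = 33/31 + 2*I*√2/31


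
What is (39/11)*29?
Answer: 1131/11 ≈ 102.82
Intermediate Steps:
(39/11)*29 = 1131/11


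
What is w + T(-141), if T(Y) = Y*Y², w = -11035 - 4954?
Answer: -2819210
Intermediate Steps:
w = -15989
T(Y) = Y³
w + T(-141) = -15989 + (-141)³ = -15989 - 2803221 = -2819210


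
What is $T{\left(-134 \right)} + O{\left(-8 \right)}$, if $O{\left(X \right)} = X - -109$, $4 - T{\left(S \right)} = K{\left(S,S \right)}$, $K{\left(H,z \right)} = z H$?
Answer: $-17851$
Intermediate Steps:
$K{\left(H,z \right)} = H z$
$T{\left(S \right)} = 4 - S^{2}$ ($T{\left(S \right)} = 4 - S S = 4 - S^{2}$)
$O{\left(X \right)} = 109 + X$ ($O{\left(X \right)} = X + 109 = 109 + X$)
$T{\left(-134 \right)} + O{\left(-8 \right)} = \left(4 - \left(-134\right)^{2}\right) + \left(109 - 8\right) = \left(4 - 17956\right) + 101 = -17952 + 101 = -17851$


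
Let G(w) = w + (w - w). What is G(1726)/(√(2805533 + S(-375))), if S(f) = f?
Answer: 863*√2805158/1402579 ≈ 1.0305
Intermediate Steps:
G(w) = w (G(w) = w + 0 = w)
G(1726)/(√(2805533 + S(-375))) = 1726/(√(2805533 - 375)) = 1726/(√2805158) = 1726*(√2805158/2805158) = 863*√2805158/1402579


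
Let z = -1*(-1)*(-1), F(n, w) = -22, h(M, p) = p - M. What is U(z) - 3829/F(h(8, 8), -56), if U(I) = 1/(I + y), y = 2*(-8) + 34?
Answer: 65115/374 ≈ 174.10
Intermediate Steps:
z = -1 (z = 1*(-1) = -1)
y = 18 (y = -16 + 34 = 18)
U(I) = 1/(18 + I) (U(I) = 1/(I + 18) = 1/(18 + I))
U(z) - 3829/F(h(8, 8), -56) = 1/(18 - 1) - 3829/(-22) = 1/17 - 3829*(-1/22) = 1/17 + 3829/22 = 65115/374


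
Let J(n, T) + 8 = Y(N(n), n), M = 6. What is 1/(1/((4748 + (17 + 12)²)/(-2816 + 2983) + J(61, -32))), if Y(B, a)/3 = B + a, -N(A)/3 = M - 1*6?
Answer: 34814/167 ≈ 208.47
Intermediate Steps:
N(A) = 0 (N(A) = -3*(6 - 1*6) = -3*(6 - 6) = -3*0 = 0)
Y(B, a) = 3*B + 3*a (Y(B, a) = 3*(B + a) = 3*B + 3*a)
J(n, T) = -8 + 3*n (J(n, T) = -8 + (3*0 + 3*n) = -8 + (0 + 3*n) = -8 + 3*n)
1/(1/((4748 + (17 + 12)²)/(-2816 + 2983) + J(61, -32))) = 1/(1/((4748 + (17 + 12)²)/(-2816 + 2983) + (-8 + 3*61))) = 1/(1/((4748 + 29²)/167 + (-8 + 183))) = 1/(1/((4748 + 841)*(1/167) + 175)) = 1/(1/(5589*(1/167) + 175)) = 1/(1/(5589/167 + 175)) = 1/(1/(34814/167)) = 1/(167/34814) = 34814/167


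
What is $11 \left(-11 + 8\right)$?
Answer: $-33$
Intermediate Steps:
$11 \left(-11 + 8\right) = 11 \left(-3\right) = -33$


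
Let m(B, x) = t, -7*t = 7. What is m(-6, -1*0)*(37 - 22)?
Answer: -15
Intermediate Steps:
t = -1 (t = -⅐*7 = -1)
m(B, x) = -1
m(-6, -1*0)*(37 - 22) = -(37 - 22) = -1*15 = -15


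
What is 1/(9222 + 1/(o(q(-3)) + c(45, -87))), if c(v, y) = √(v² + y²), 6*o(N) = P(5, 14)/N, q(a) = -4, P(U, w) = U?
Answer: 8493644923/78328393664250 - 48*√1066/13054732277375 ≈ 0.00010844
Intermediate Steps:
o(N) = 5/(6*N) (o(N) = (5/N)/6 = 5/(6*N))
1/(9222 + 1/(o(q(-3)) + c(45, -87))) = 1/(9222 + 1/((⅚)/(-4) + √(45² + (-87)²))) = 1/(9222 + 1/((⅚)*(-¼) + √(2025 + 7569))) = 1/(9222 + 1/(-5/24 + √9594)) = 1/(9222 + 1/(-5/24 + 3*√1066))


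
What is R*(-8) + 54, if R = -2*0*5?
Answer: 54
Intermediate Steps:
R = 0 (R = 0*5 = 0)
R*(-8) + 54 = 0*(-8) + 54 = 0 + 54 = 54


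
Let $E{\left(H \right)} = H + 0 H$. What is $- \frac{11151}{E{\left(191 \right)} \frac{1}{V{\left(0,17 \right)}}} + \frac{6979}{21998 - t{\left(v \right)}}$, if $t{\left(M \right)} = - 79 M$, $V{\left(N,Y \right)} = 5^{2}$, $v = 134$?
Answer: $- \frac{9082271611}{6223544} \approx -1459.3$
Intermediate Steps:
$V{\left(N,Y \right)} = 25$
$E{\left(H \right)} = H$ ($E{\left(H \right)} = H + 0 = H$)
$- \frac{11151}{E{\left(191 \right)} \frac{1}{V{\left(0,17 \right)}}} + \frac{6979}{21998 - t{\left(v \right)}} = - \frac{11151}{191 \cdot \frac{1}{25}} + \frac{6979}{21998 - \left(-79\right) 134} = - \frac{11151}{191 \cdot \frac{1}{25}} + \frac{6979}{21998 - -10586} = - \frac{11151}{\frac{191}{25}} + \frac{6979}{21998 + 10586} = \left(-11151\right) \frac{25}{191} + \frac{6979}{32584} = - \frac{278775}{191} + 6979 \cdot \frac{1}{32584} = - \frac{278775}{191} + \frac{6979}{32584} = - \frac{9082271611}{6223544}$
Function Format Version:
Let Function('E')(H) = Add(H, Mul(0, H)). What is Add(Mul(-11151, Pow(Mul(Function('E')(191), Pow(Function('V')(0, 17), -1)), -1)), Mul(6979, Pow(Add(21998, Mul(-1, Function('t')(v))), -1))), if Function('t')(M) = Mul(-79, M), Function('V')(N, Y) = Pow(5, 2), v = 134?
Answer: Rational(-9082271611, 6223544) ≈ -1459.3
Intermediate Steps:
Function('V')(N, Y) = 25
Function('E')(H) = H (Function('E')(H) = Add(H, 0) = H)
Add(Mul(-11151, Pow(Mul(Function('E')(191), Pow(Function('V')(0, 17), -1)), -1)), Mul(6979, Pow(Add(21998, Mul(-1, Function('t')(v))), -1))) = Add(Mul(-11151, Pow(Mul(191, Pow(25, -1)), -1)), Mul(6979, Pow(Add(21998, Mul(-1, Mul(-79, 134))), -1))) = Add(Mul(-11151, Pow(Mul(191, Rational(1, 25)), -1)), Mul(6979, Pow(Add(21998, Mul(-1, -10586)), -1))) = Add(Mul(-11151, Pow(Rational(191, 25), -1)), Mul(6979, Pow(Add(21998, 10586), -1))) = Add(Mul(-11151, Rational(25, 191)), Mul(6979, Pow(32584, -1))) = Add(Rational(-278775, 191), Mul(6979, Rational(1, 32584))) = Add(Rational(-278775, 191), Rational(6979, 32584)) = Rational(-9082271611, 6223544)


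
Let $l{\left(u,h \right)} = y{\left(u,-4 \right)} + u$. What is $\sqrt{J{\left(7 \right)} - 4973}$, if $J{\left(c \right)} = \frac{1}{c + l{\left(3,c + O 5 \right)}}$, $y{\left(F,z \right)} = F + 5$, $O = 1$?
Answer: $\frac{i \sqrt{179026}}{6} \approx 70.519 i$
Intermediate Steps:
$y{\left(F,z \right)} = 5 + F$
$l{\left(u,h \right)} = 5 + 2 u$ ($l{\left(u,h \right)} = \left(5 + u\right) + u = 5 + 2 u$)
$J{\left(c \right)} = \frac{1}{11 + c}$ ($J{\left(c \right)} = \frac{1}{c + \left(5 + 2 \cdot 3\right)} = \frac{1}{c + \left(5 + 6\right)} = \frac{1}{c + 11} = \frac{1}{11 + c}$)
$\sqrt{J{\left(7 \right)} - 4973} = \sqrt{\frac{1}{11 + 7} - 4973} = \sqrt{\frac{1}{18} - 4973} = \sqrt{- \frac{89513}{18}} = \frac{i \sqrt{179026}}{6}$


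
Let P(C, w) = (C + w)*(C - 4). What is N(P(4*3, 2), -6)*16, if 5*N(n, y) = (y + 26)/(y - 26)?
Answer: -2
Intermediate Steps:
P(C, w) = (-4 + C)*(C + w) (P(C, w) = (C + w)*(-4 + C) = (-4 + C)*(C + w))
N(n, y) = (26 + y)/(5*(-26 + y)) (N(n, y) = ((y + 26)/(y - 26))/5 = ((26 + y)/(-26 + y))/5 = (26 + y)/(5*(-26 + y)))
N(P(4*3, 2), -6)*16 = ((26 - 6)/(5*(-26 - 6)))*16 = ((1/5)*20/(-32))*16 = ((1/5)*(-1/32)*20)*16 = -1/8*16 = -2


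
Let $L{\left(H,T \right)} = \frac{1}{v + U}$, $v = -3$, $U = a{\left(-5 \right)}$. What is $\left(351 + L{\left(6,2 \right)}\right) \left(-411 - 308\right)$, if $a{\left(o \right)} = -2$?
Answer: $- \frac{1261126}{5} \approx -2.5223 \cdot 10^{5}$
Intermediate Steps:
$U = -2$
$L{\left(H,T \right)} = - \frac{1}{5}$ ($L{\left(H,T \right)} = \frac{1}{-3 - 2} = \frac{1}{-5} = - \frac{1}{5}$)
$\left(351 + L{\left(6,2 \right)}\right) \left(-411 - 308\right) = \left(351 - \frac{1}{5}\right) \left(-411 - 308\right) = \frac{1754}{5} \left(-719\right) = - \frac{1261126}{5}$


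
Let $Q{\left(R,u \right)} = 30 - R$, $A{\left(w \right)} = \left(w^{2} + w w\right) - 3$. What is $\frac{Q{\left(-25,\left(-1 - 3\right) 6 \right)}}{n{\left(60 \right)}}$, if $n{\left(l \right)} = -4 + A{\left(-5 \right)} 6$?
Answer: $\frac{55}{278} \approx 0.19784$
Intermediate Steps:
$A{\left(w \right)} = -3 + 2 w^{2}$ ($A{\left(w \right)} = \left(w^{2} + w^{2}\right) - 3 = 2 w^{2} - 3 = -3 + 2 w^{2}$)
$n{\left(l \right)} = 278$ ($n{\left(l \right)} = -4 + \left(-3 + 2 \left(-5\right)^{2}\right) 6 = -4 + \left(-3 + 2 \cdot 25\right) 6 = -4 + \left(-3 + 50\right) 6 = -4 + 47 \cdot 6 = -4 + 282 = 278$)
$\frac{Q{\left(-25,\left(-1 - 3\right) 6 \right)}}{n{\left(60 \right)}} = \frac{30 - -25}{278} = \left(30 + 25\right) \frac{1}{278} = 55 \cdot \frac{1}{278} = \frac{55}{278}$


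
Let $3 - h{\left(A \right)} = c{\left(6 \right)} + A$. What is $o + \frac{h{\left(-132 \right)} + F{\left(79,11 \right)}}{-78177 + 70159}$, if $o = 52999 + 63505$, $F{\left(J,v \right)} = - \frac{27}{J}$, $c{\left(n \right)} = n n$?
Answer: $\frac{36898094447}{316711} \approx 1.165 \cdot 10^{5}$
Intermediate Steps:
$c{\left(n \right)} = n^{2}$
$h{\left(A \right)} = -33 - A$ ($h{\left(A \right)} = 3 - \left(6^{2} + A\right) = 3 - \left(36 + A\right) = -33 - A$)
$o = 116504$
$o + \frac{h{\left(-132 \right)} + F{\left(79,11 \right)}}{-78177 + 70159} = 116504 + \frac{\left(-33 - -132\right) - \frac{27}{79}}{-78177 + 70159} = 116504 + \frac{\left(-33 + 132\right) - \frac{27}{79}}{-8018} = 116504 + \left(99 - \frac{27}{79}\right) \left(- \frac{1}{8018}\right) = 116504 + \frac{7794}{79} \left(- \frac{1}{8018}\right) = 116504 - \frac{3897}{316711} = \frac{36898094447}{316711}$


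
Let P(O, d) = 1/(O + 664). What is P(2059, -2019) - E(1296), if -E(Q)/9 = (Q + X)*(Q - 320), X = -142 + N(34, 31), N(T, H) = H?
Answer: 28343815921/2723 ≈ 1.0409e+7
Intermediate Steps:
P(O, d) = 1/(664 + O)
X = -111 (X = -142 + 31 = -111)
E(Q) = -9*(-320 + Q)*(-111 + Q) (E(Q) = -9*(Q - 111)*(Q - 320) = -9*(-111 + Q)*(-320 + Q) = -9*(-320 + Q)*(-111 + Q))
P(2059, -2019) - E(1296) = 1/(664 + 2059) - (-319680 - 9*1296**2 + 3879*1296) = 1/2723 - (-319680 - 9*1679616 + 5027184) = 1/2723 - (-319680 - 15116544 + 5027184) = 1/2723 - 1*(-10409040) = 1/2723 + 10409040 = 28343815921/2723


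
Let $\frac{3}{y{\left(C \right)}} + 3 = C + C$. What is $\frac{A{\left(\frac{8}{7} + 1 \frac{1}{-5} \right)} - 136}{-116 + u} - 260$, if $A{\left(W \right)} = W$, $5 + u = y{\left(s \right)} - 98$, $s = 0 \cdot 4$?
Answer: $- \frac{1997273}{7700} \approx -259.39$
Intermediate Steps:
$s = 0$
$y{\left(C \right)} = \frac{3}{-3 + 2 C}$ ($y{\left(C \right)} = \frac{3}{-3 + \left(C + C\right)} = \frac{3}{-3 + 2 C}$)
$u = -104$ ($u = -5 + \left(\frac{3}{-3 + 2 \cdot 0} - 98\right) = -5 - \left(98 - \frac{3}{-3 + 0}\right) = -5 - \left(98 - \frac{3}{-3}\right) = -5 + \left(3 \left(- \frac{1}{3}\right) - 98\right) = -5 - 99 = -104$)
$\frac{A{\left(\frac{8}{7} + 1 \frac{1}{-5} \right)} - 136}{-116 + u} - 260 = \frac{\left(\frac{8}{7} + 1 \frac{1}{-5}\right) - 136}{-116 - 104} - 260 = \frac{\left(8 \cdot \frac{1}{7} + 1 \left(- \frac{1}{5}\right)\right) - 136}{-220} - 260 = \left(\left(\frac{8}{7} - \frac{1}{5}\right) - 136\right) \left(- \frac{1}{220}\right) - 260 = \left(\frac{33}{35} - 136\right) \left(- \frac{1}{220}\right) - 260 = \left(- \frac{4727}{35}\right) \left(- \frac{1}{220}\right) - 260 = \frac{4727}{7700} - 260 = - \frac{1997273}{7700}$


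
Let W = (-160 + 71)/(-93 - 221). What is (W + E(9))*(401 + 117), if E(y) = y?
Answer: 754985/157 ≈ 4808.8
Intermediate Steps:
W = 89/314 (W = -89/(-314) = -89*(-1/314) = 89/314 ≈ 0.28344)
(W + E(9))*(401 + 117) = (89/314 + 9)*(401 + 117) = (2915/314)*518 = 754985/157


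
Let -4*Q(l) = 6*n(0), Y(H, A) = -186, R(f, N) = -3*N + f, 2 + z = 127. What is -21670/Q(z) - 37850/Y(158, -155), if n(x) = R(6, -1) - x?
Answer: 1513865/837 ≈ 1808.7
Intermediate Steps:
z = 125 (z = -2 + 127 = 125)
R(f, N) = f - 3*N
n(x) = 9 - x (n(x) = (6 - 3*(-1)) - x = (6 + 3) - x = 9 - x)
Q(l) = -27/2 (Q(l) = -3*(9 - 1*0)/2 = -3*(9 + 0)/2 = -3*9/2 = -1/4*54 = -27/2)
-21670/Q(z) - 37850/Y(158, -155) = -21670/(-27/2) - 37850/(-186) = -21670*(-2/27) - 37850*(-1/186) = 43340/27 + 18925/93 = 1513865/837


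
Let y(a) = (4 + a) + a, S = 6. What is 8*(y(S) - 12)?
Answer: 32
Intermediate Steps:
y(a) = 4 + 2*a
8*(y(S) - 12) = 8*((4 + 2*6) - 12) = 8*((4 + 12) - 12) = 8*(16 - 12) = 8*4 = 32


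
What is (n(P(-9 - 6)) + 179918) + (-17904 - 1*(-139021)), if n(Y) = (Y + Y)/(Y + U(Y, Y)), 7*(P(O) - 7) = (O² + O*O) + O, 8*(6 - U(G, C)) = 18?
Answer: 614416307/2041 ≈ 3.0104e+5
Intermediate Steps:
U(G, C) = 15/4 (U(G, C) = 6 - ⅛*18 = 6 - 9/4 = 15/4)
P(O) = 7 + O/7 + 2*O²/7 (P(O) = 7 + ((O² + O*O) + O)/7 = 7 + ((O² + O²) + O)/7 = 7 + (2*O² + O)/7 = 7 + (O + 2*O²)/7 = 7 + (O/7 + 2*O²/7) = 7 + O/7 + 2*O²/7)
n(Y) = 2*Y/(15/4 + Y) (n(Y) = (Y + Y)/(Y + 15/4) = (2*Y)/(15/4 + Y) = 2*Y/(15/4 + Y))
(n(P(-9 - 6)) + 179918) + (-17904 - 1*(-139021)) = (8*(7 + (-9 - 6)/7 + 2*(-9 - 6)²/7)/(15 + 4*(7 + (-9 - 6)/7 + 2*(-9 - 6)²/7)) + 179918) + (-17904 - 1*(-139021)) = (8*(7 + (⅐)*(-15) + (2/7)*(-15)²)/(15 + 4*(7 + (⅐)*(-15) + (2/7)*(-15)²)) + 179918) + (-17904 + 139021) = (8*(7 - 15/7 + (2/7)*225)/(15 + 4*(7 - 15/7 + (2/7)*225)) + 179918) + 121117 = (8*(7 - 15/7 + 450/7)/(15 + 4*(7 - 15/7 + 450/7)) + 179918) + 121117 = (8*(484/7)/(15 + 4*(484/7)) + 179918) + 121117 = (8*(484/7)/(15 + 1936/7) + 179918) + 121117 = (8*(484/7)/(2041/7) + 179918) + 121117 = (8*(484/7)*(7/2041) + 179918) + 121117 = (3872/2041 + 179918) + 121117 = 367216510/2041 + 121117 = 614416307/2041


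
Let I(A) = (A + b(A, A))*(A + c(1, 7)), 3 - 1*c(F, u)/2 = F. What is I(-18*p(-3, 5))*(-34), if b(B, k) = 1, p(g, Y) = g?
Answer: -108460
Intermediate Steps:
c(F, u) = 6 - 2*F
I(A) = (1 + A)*(4 + A) (I(A) = (A + 1)*(A + (6 - 2*1)) = (1 + A)*(A + (6 - 2)) = (1 + A)*(A + 4) = (1 + A)*(4 + A))
I(-18*p(-3, 5))*(-34) = (4 + (-18*(-3))**2 + 5*(-18*(-3)))*(-34) = (4 + 54**2 + 5*54)*(-34) = (4 + 2916 + 270)*(-34) = 3190*(-34) = -108460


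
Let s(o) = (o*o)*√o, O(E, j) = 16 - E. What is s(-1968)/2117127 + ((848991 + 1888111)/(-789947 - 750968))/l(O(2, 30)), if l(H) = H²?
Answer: -1368551/151009670 + 5164032*I*√123/705709 ≈ -0.0090627 + 81.155*I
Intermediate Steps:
s(o) = o^(5/2) (s(o) = o²*√o = o^(5/2))
s(-1968)/2117127 + ((848991 + 1888111)/(-789947 - 750968))/l(O(2, 30)) = (-1968)^(5/2)/2117127 + ((848991 + 1888111)/(-789947 - 750968))/((16 - 1*2)²) = (15492096*I*√123)*(1/2117127) + (2737102/(-1540915))/((16 - 2)²) = 5164032*I*√123/705709 + (2737102*(-1/1540915))/(14²) = 5164032*I*√123/705709 - 2737102/1540915/196 = 5164032*I*√123/705709 - 2737102/1540915*1/196 = 5164032*I*√123/705709 - 1368551/151009670 = -1368551/151009670 + 5164032*I*√123/705709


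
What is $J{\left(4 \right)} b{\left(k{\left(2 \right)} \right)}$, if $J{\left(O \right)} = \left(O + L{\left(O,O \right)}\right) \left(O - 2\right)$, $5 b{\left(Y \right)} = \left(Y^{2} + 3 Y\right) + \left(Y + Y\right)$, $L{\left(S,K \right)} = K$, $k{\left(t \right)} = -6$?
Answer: $\frac{96}{5} \approx 19.2$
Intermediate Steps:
$b{\left(Y \right)} = Y + \frac{Y^{2}}{5}$ ($b{\left(Y \right)} = \frac{\left(Y^{2} + 3 Y\right) + \left(Y + Y\right)}{5} = \frac{\left(Y^{2} + 3 Y\right) + 2 Y}{5} = \frac{Y^{2} + 5 Y}{5} = Y + \frac{Y^{2}}{5}$)
$J{\left(O \right)} = 2 O \left(-2 + O\right)$ ($J{\left(O \right)} = \left(O + O\right) \left(O - 2\right) = 2 O \left(-2 + O\right)$)
$J{\left(4 \right)} b{\left(k{\left(2 \right)} \right)} = 2 \cdot 4 \left(-2 + 4\right) \frac{1}{5} \left(-6\right) \left(5 - 6\right) = 2 \cdot 4 \cdot 2 \cdot \frac{1}{5} \left(-6\right) \left(-1\right) = 16 \cdot \frac{6}{5} = \frac{96}{5}$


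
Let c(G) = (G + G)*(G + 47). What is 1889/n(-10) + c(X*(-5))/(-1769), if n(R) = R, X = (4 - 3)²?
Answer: -3337441/17690 ≈ -188.66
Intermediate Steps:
X = 1 (X = 1² = 1)
c(G) = 2*G*(47 + G) (c(G) = (2*G)*(47 + G) = 2*G*(47 + G))
1889/n(-10) + c(X*(-5))/(-1769) = 1889/(-10) + (2*(1*(-5))*(47 + 1*(-5)))/(-1769) = 1889*(-⅒) + (2*(-5)*(47 - 5))*(-1/1769) = -1889/10 + (2*(-5)*42)*(-1/1769) = -1889/10 - 420*(-1/1769) = -1889/10 + 420/1769 = -3337441/17690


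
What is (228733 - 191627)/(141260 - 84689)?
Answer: 37106/56571 ≈ 0.65592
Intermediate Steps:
(228733 - 191627)/(141260 - 84689) = 37106/56571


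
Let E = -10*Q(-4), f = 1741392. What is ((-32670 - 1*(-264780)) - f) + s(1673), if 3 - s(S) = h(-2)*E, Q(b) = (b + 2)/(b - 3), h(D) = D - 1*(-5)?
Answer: -10564893/7 ≈ -1.5093e+6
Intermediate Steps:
h(D) = 5 + D (h(D) = D + 5 = 5 + D)
Q(b) = (2 + b)/(-3 + b)
E = -20/7 (E = -10*(2 - 4)/(-3 - 4) = -10*(-2)/(-7) = -(-10)*(-2)/7 = -10*2/7 = -20/7 ≈ -2.8571)
s(S) = 81/7 (s(S) = 3 - (5 - 2)*(-20)/7 = 3 - 3*(-20)/7 = 3 - 1*(-60/7) = 3 + 60/7 = 81/7)
((-32670 - 1*(-264780)) - f) + s(1673) = ((-32670 - 1*(-264780)) - 1*1741392) + 81/7 = ((-32670 + 264780) - 1741392) + 81/7 = (232110 - 1741392) + 81/7 = -1509282 + 81/7 = -10564893/7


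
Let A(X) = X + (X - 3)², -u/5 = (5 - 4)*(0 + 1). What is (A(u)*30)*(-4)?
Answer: -7080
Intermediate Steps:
u = -5 (u = -5*(5 - 4)*(0 + 1) = -5 ≈ -5.0000)
A(X) = X + (-3 + X)²
(A(u)*30)*(-4) = ((-5 + (-3 - 5)²)*30)*(-4) = ((-5 + (-8)²)*30)*(-4) = ((-5 + 64)*30)*(-4) = (59*30)*(-4) = 1770*(-4) = -7080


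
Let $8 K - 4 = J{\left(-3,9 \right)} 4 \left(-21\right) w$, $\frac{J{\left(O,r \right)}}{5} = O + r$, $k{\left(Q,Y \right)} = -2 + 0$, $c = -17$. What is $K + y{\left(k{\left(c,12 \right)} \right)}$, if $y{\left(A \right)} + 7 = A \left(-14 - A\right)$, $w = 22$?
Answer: $- \frac{13825}{2} \approx -6912.5$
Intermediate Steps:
$k{\left(Q,Y \right)} = -2$
$y{\left(A \right)} = -7 + A \left(-14 - A\right)$
$J{\left(O,r \right)} = 5 O + 5 r$ ($J{\left(O,r \right)} = 5 \left(O + r\right) = 5 O + 5 r$)
$K = - \frac{13859}{2}$ ($K = \frac{1}{2} + \frac{\left(5 \left(-3\right) + 5 \cdot 9\right) 4 \left(-21\right) 22}{8} = \frac{1}{2} + \frac{\left(-15 + 45\right) \left(-84\right) 22}{8} = \frac{1}{2} + \frac{30 \left(-84\right) 22}{8} = \frac{1}{2} + \frac{\left(-2520\right) 22}{8} = \frac{1}{2} + \frac{1}{8} \left(-55440\right) = \frac{1}{2} - 6930 = - \frac{13859}{2} \approx -6929.5$)
$K + y{\left(k{\left(c,12 \right)} \right)} = - \frac{13859}{2} - -17 = - \frac{13859}{2} + 17 = - \frac{13825}{2}$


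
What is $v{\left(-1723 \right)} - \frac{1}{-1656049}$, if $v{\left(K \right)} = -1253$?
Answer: $- \frac{2075029396}{1656049} \approx -1253.0$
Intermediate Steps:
$v{\left(-1723 \right)} - \frac{1}{-1656049} = -1253 - \frac{1}{-1656049} = -1253 - - \frac{1}{1656049} = -1253 + \frac{1}{1656049} = - \frac{2075029396}{1656049}$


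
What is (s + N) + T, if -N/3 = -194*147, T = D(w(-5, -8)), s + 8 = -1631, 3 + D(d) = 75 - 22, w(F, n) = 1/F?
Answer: 83965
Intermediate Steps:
D(d) = 50 (D(d) = -3 + (75 - 22) = -3 + 53 = 50)
s = -1639 (s = -8 - 1631 = -1639)
T = 50
N = 85554 (N = -(-582)*147 = -3*(-28518) = 85554)
(s + N) + T = (-1639 + 85554) + 50 = 83915 + 50 = 83965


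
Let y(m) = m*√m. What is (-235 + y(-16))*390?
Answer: -91650 - 24960*I ≈ -91650.0 - 24960.0*I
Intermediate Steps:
y(m) = m^(3/2)
(-235 + y(-16))*390 = (-235 + (-16)^(3/2))*390 = (-235 - 64*I)*390 = -91650 - 24960*I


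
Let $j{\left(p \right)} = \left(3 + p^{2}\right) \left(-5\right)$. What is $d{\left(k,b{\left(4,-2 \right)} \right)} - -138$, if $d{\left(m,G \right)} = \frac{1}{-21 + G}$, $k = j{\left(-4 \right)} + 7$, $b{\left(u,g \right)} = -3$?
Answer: $\frac{3311}{24} \approx 137.96$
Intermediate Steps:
$j{\left(p \right)} = -15 - 5 p^{2}$
$k = -88$ ($k = \left(-15 - 5 \left(-4\right)^{2}\right) + 7 = \left(-15 - 80\right) + 7 = -95 + 7 = -88$)
$d{\left(k,b{\left(4,-2 \right)} \right)} - -138 = \frac{1}{-21 - 3} - -138 = \frac{1}{-24} + 138 = - \frac{1}{24} + 138 = \frac{3311}{24}$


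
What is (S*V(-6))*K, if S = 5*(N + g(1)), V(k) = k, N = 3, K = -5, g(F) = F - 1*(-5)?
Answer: 1350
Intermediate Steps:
g(F) = 5 + F (g(F) = F + 5 = 5 + F)
S = 45 (S = 5*(3 + (5 + 1)) = 5*(3 + 6) = 5*9 = 45)
(S*V(-6))*K = (45*(-6))*(-5) = -270*(-5) = 1350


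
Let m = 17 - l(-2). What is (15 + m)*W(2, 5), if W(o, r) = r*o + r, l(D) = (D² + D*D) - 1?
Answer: 375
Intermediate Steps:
l(D) = -1 + 2*D² (l(D) = (D² + D²) - 1 = 2*D² - 1 = -1 + 2*D²)
m = 10 (m = 17 - (-1 + 2*(-2)²) = 17 - (-1 + 2*4) = 17 - (-1 + 8) = 17 - 1*7 = 17 - 7 = 10)
W(o, r) = r + o*r (W(o, r) = o*r + r = r + o*r)
(15 + m)*W(2, 5) = (15 + 10)*(5*(1 + 2)) = 25*(5*3) = 25*15 = 375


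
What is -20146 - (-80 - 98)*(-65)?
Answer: -31716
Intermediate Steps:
-20146 - (-80 - 98)*(-65) = -20146 - (-178)*(-65) = -20146 - 1*11570 = -20146 - 11570 = -31716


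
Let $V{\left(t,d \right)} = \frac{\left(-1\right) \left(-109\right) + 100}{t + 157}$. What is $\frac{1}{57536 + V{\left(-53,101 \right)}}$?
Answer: $\frac{104}{5983953} \approx 1.738 \cdot 10^{-5}$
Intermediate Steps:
$V{\left(t,d \right)} = \frac{209}{157 + t}$ ($V{\left(t,d \right)} = \frac{109 + 100}{157 + t} = \frac{209}{157 + t}$)
$\frac{1}{57536 + V{\left(-53,101 \right)}} = \frac{1}{57536 + \frac{209}{157 - 53}} = \frac{1}{57536 + \frac{209}{104}} = \frac{1}{\frac{5983953}{104}} = \frac{104}{5983953}$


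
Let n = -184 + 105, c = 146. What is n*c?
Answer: -11534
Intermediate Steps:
n = -79
n*c = -79*146 = -11534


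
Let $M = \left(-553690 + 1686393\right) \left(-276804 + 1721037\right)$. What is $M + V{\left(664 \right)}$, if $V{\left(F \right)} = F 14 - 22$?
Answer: $1635887061073$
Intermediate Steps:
$V{\left(F \right)} = -22 + 14 F$ ($V{\left(F \right)} = 14 F - 22 = -22 + 14 F$)
$M = 1635887051799$ ($M = 1132703 \cdot 1444233 = 1635887051799$)
$M + V{\left(664 \right)} = 1635887051799 + \left(-22 + 14 \cdot 664\right) = 1635887051799 + \left(-22 + 9296\right) = 1635887051799 + 9274 = 1635887061073$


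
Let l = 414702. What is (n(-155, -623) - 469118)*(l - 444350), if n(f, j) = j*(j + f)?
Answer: -461797248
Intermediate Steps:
n(f, j) = j*(f + j)
(n(-155, -623) - 469118)*(l - 444350) = (-623*(-155 - 623) - 469118)*(414702 - 444350) = (-623*(-778) - 469118)*(-29648) = (484694 - 469118)*(-29648) = 15576*(-29648) = -461797248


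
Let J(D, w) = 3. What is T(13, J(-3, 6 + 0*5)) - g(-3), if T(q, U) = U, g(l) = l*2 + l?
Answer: 12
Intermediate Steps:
g(l) = 3*l (g(l) = 2*l + l = 3*l)
T(13, J(-3, 6 + 0*5)) - g(-3) = 3 - 3*(-3) = 3 - 1*(-9) = 3 + 9 = 12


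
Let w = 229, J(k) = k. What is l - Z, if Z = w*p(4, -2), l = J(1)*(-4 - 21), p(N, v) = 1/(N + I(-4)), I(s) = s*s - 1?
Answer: -704/19 ≈ -37.053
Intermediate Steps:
I(s) = -1 + s² (I(s) = s² - 1 = -1 + s²)
p(N, v) = 1/(15 + N) (p(N, v) = 1/(N + (-1 + (-4)²)) = 1/(N + (-1 + 16)) = 1/(N + 15) = 1/(15 + N))
l = -25 (l = 1*(-4 - 21) = 1*(-25) = -25)
Z = 229/19 (Z = 229/(15 + 4) = 229/19 ≈ 12.053)
l - Z = -25 - 1*229/19 = -25 - 229/19 = -704/19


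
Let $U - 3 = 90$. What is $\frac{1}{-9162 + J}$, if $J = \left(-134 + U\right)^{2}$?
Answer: $- \frac{1}{7481} \approx -0.00013367$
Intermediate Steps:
$U = 93$ ($U = 3 + 90 = 93$)
$J = 1681$ ($J = \left(-134 + 93\right)^{2} = \left(-41\right)^{2} = 1681$)
$\frac{1}{-9162 + J} = \frac{1}{-9162 + 1681} = \frac{1}{-7481} = - \frac{1}{7481}$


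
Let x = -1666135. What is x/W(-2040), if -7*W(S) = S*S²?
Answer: -2332589/1697932800 ≈ -0.0013738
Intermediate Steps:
W(S) = -S³/7 (W(S) = -S*S²/7 = -S³/7)
x/W(-2040) = -1666135/((-⅐*(-2040)³)) = -1666135/((-⅐*(-8489664000))) = -1666135/8489664000/7 = -1666135*7/8489664000 = -2332589/1697932800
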